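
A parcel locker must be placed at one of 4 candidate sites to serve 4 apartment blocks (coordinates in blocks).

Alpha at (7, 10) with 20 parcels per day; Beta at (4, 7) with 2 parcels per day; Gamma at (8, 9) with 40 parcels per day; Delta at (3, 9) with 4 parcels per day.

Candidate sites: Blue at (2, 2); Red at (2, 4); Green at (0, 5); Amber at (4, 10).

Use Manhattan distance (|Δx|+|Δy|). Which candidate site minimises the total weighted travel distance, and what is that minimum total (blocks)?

Amber, total 274 blocks

Total weighted distance at each candidate:
  Blue (2, 2): total = 826
  Red (2, 4): total = 694
  Green (0, 5): total = 760
  Amber (4, 10): total = 274
Minimum is at Amber with total 274 blocks.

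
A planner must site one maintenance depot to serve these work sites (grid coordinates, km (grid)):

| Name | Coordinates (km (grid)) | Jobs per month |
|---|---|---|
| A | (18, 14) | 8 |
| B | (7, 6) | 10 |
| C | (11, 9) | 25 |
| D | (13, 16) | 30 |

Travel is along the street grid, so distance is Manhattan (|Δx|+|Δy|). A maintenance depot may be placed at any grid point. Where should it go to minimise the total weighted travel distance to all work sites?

(13, 14)

Manhattan distance separates: Σwᵢ(|x−xᵢ|+|y−yᵢ|) = Σwᵢ|x−xᵢ| + Σwᵢ|y−yᵢ|, so x and y are optimised independently as 1-D weighted medians.
Total weight W = 73; half = 36.5.
x-coordinate, sorted with cumulative weight:
  x=7 (B, w=10) cum 10
  x=11 (C, w=25) cum 35
  x=13 (D, w=30) cum 65  ← median
  x=18 (A, w=8) cum 73
⇒ x* = 13
y-coordinate, sorted with cumulative weight:
  y=6 (B, w=10) cum 10
  y=9 (C, w=25) cum 35
  y=14 (A, w=8) cum 43  ← median
  y=16 (D, w=30) cum 73
⇒ y* = 14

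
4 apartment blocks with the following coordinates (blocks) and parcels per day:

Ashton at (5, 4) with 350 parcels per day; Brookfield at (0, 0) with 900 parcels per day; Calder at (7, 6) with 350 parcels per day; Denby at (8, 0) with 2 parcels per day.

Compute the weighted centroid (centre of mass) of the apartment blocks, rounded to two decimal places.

(2.63, 2.18)

The minimiser of Σwᵢ‖p−pᵢ‖² is the weighted centroid p* = (Σwᵢpᵢ)/(Σwᵢ).
Σwᵢ = 1602.
Σwᵢxᵢ = 350·5 + 900·0 + 350·7 + 2·8 = 4216.
Σwᵢyᵢ = 350·4 + 900·0 + 350·6 + 2·0 = 3500.
x* = 4216/1602 = 2.63, y* = 3500/1602 = 2.18.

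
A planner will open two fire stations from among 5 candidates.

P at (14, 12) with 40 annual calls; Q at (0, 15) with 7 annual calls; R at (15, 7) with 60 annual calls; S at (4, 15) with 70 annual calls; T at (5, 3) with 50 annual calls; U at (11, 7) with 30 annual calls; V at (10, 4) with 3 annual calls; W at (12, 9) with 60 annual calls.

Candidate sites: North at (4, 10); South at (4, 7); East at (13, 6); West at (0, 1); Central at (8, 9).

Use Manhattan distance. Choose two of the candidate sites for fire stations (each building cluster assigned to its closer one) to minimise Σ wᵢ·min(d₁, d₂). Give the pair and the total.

Evaluate every pair (each demand assigned to the nearer of the two):
  {North, East}: total = 1618
  {South, East}: total = 1699
  {East, Central}: total = 2053
  {North, Central}: total = 2124
  {South, Central}: total = 2205
  {West, Central}: total = 2459
  {East, West}: total = 2513
  {North, South}: total = 2580
  {North, West}: total = 2959
  {South, West}: total = 2991
Best pair: {North, East} with total 1618.

{North, East}, total 1618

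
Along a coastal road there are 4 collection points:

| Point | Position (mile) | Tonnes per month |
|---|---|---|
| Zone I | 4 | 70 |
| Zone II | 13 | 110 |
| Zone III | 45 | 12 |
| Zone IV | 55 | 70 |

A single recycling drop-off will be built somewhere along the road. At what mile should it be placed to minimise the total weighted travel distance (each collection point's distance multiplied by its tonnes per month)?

For a sum of weighted absolute distances on a line, the optimum is the weighted median (not the mean). Total weight W = 262; half-weight = 131.
Sort by position and accumulate weight:
  mile 4 (Zone I, w=70) → cum 70
  mile 13 (Zone II, w=110) → cum 180  ≥ 131 → median here
  mile 45 (Zone III, w=12) → cum 192
  mile 55 (Zone IV, w=70) → cum 262
Optimal location: mile 13.

x = 13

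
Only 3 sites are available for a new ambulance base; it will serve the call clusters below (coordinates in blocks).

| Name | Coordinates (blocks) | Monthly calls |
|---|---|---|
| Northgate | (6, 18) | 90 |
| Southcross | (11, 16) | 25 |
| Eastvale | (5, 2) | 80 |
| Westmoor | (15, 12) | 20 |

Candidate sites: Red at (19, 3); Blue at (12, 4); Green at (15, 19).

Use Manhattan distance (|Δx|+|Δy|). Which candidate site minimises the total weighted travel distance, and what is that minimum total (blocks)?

Blue, total 3065 blocks

Total weighted distance at each candidate:
  Red (19, 3): total = 4505
  Blue (12, 4): total = 3065
  Green (15, 19): total = 3375
Minimum is at Blue with total 3065 blocks.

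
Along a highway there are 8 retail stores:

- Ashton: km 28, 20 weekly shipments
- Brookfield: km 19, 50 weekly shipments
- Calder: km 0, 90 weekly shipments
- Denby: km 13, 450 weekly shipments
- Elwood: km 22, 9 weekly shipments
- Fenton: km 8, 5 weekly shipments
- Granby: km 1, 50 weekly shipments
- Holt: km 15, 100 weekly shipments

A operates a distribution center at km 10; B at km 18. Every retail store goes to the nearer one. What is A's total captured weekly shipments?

595

The indifferent point is the midpoint (10+18)/2 = 14; retail stores left of it (closer to A at 10) go to A, those right go to B.
  Calder at 0 (w=90) → A
  Granby at 1 (w=50) → A
  Fenton at 8 (w=5) → A
  Denby at 13 (w=450) → A
  Holt at 15 (w=100) → B
  Brookfield at 19 (w=50) → B
  Elwood at 22 (w=9) → B
  Ashton at 28 (w=20) → B
A captures 595; B captures 179.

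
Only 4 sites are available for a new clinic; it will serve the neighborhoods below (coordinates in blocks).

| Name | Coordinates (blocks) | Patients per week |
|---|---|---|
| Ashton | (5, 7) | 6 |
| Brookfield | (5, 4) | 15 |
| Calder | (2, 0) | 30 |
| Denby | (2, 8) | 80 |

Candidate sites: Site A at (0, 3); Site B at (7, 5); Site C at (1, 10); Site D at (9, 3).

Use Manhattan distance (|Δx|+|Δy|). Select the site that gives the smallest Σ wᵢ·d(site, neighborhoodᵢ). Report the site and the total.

Total weighted distance at each candidate:
  Site A (0, 3): total = 854
  Site B (7, 5): total = 1009
  Site C (1, 10): total = 762
  Site D (9, 3): total = 1383
Minimum is at Site C with total 762 blocks.

Site C, total 762 blocks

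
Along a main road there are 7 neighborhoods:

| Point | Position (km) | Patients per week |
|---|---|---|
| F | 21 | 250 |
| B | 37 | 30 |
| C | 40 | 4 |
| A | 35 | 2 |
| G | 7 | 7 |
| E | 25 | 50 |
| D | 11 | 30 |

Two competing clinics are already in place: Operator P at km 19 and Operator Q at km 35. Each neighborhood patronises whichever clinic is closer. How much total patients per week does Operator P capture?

337

The indifferent point is the midpoint (19+35)/2 = 27; neighborhoods left of it (closer to Operator P at 19) go to Operator P, those right go to Operator Q.
  G at 7 (w=7) → Operator P
  D at 11 (w=30) → Operator P
  F at 21 (w=250) → Operator P
  E at 25 (w=50) → Operator P
  A at 35 (w=2) → Operator Q
  B at 37 (w=30) → Operator Q
  C at 40 (w=4) → Operator Q
Operator P captures 337; Operator Q captures 36.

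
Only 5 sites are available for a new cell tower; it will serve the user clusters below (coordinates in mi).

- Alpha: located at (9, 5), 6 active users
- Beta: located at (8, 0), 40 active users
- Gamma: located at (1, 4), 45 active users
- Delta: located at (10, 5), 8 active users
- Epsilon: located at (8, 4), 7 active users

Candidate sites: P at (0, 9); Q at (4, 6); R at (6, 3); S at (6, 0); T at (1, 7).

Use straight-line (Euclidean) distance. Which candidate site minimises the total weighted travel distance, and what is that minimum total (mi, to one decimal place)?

R, total 446.7 mi

Total weighted distance at each candidate:
  P (0, 9): total = 922.4
  Q (4, 6): total = 561.3
  R (6, 3): total = 446.7
  S (6, 0): total = 485.7
  T (1, 7): total = 707.5
Minimum is at R with total 446.7 mi.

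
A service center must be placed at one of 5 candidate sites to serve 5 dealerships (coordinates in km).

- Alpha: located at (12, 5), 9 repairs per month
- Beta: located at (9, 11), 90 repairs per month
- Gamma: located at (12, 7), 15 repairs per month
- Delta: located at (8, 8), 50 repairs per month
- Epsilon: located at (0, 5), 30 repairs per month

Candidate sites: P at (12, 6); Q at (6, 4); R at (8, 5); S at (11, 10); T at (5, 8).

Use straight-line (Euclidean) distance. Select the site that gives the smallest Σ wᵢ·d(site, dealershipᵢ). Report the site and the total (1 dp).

S, total 837.3 km

Total weighted distance at each candidate:
  P (12, 6): total = 1133.6
  Q (6, 4): total = 1246.9
  R (8, 5): total = 1040.5
  S (11, 10): total = 837.3
  T (5, 8): total = 949.5
Minimum is at S with total 837.3 km.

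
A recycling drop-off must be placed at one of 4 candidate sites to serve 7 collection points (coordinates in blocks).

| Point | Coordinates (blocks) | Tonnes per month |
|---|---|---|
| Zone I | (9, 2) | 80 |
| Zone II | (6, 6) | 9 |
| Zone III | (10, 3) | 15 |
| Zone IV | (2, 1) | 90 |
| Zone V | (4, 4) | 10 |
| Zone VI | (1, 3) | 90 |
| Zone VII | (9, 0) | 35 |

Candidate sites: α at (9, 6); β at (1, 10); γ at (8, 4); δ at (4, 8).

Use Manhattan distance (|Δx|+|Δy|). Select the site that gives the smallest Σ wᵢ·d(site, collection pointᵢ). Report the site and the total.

γ, total 2066 blocks

Total weighted distance at each candidate:
  α (9, 6): total = 2757
  β (1, 10): total = 3851
  γ (8, 4): total = 2066
  δ (4, 8): total = 3106
Minimum is at γ with total 2066 blocks.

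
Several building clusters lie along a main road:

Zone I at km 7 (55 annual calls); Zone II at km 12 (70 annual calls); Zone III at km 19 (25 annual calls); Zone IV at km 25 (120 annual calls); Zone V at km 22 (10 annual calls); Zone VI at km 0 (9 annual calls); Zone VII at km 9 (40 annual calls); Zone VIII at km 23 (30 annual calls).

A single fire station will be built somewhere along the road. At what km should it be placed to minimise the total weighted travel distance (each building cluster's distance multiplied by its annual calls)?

x = 19

For a sum of weighted absolute distances on a line, the optimum is the weighted median (not the mean). Total weight W = 359; half-weight = 179.5.
Sort by position and accumulate weight:
  km 0 (Zone VI, w=9) → cum 9
  km 7 (Zone I, w=55) → cum 64
  km 9 (Zone VII, w=40) → cum 104
  km 12 (Zone II, w=70) → cum 174
  km 19 (Zone III, w=25) → cum 199  ≥ 179.5 → median here
  km 22 (Zone V, w=10) → cum 209
  km 23 (Zone VIII, w=30) → cum 239
  km 25 (Zone IV, w=120) → cum 359
Optimal location: km 19.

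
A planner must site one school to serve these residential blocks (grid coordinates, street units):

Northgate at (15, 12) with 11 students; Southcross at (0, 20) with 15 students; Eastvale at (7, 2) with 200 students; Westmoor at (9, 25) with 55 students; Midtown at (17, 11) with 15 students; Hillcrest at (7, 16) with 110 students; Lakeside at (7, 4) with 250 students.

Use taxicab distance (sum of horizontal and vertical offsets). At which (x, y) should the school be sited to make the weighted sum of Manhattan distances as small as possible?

(7, 4)

Manhattan distance separates: Σwᵢ(|x−xᵢ|+|y−yᵢ|) = Σwᵢ|x−xᵢ| + Σwᵢ|y−yᵢ|, so x and y are optimised independently as 1-D weighted medians.
Total weight W = 656; half = 328.
x-coordinate, sorted with cumulative weight:
  x=0 (Southcross, w=15) cum 15
  x=7 (Eastvale, w=200) cum 215
  x=7 (Hillcrest, w=110) cum 325
  x=7 (Lakeside, w=250) cum 575  ← median
  x=9 (Westmoor, w=55) cum 630
  x=15 (Northgate, w=11) cum 641
  x=17 (Midtown, w=15) cum 656
⇒ x* = 7
y-coordinate, sorted with cumulative weight:
  y=2 (Eastvale, w=200) cum 200
  y=4 (Lakeside, w=250) cum 450  ← median
  y=11 (Midtown, w=15) cum 465
  y=12 (Northgate, w=11) cum 476
  y=16 (Hillcrest, w=110) cum 586
  y=20 (Southcross, w=15) cum 601
  y=25 (Westmoor, w=55) cum 656
⇒ y* = 4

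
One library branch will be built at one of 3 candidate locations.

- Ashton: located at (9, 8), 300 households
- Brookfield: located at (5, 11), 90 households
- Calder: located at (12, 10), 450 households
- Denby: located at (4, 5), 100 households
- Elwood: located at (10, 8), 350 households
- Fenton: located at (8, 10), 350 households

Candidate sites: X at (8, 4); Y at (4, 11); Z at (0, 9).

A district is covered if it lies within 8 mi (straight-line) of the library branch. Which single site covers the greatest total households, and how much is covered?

X, covering 1640

Coverage radius r = 8 mi; a point is covered iff (Δx)²+(Δy)² ≤ 8² = 64.
  X (8, 4): covers {Ashton, Brookfield, Calder, Denby, Elwood, Fenton} → 1640
  Y (4, 11): covers {Ashton, Brookfield, Denby, Elwood, Fenton} → 1190
  Z (0, 9): covers {Brookfield, Denby} → 190
Maximum coverage at X: 1640 households.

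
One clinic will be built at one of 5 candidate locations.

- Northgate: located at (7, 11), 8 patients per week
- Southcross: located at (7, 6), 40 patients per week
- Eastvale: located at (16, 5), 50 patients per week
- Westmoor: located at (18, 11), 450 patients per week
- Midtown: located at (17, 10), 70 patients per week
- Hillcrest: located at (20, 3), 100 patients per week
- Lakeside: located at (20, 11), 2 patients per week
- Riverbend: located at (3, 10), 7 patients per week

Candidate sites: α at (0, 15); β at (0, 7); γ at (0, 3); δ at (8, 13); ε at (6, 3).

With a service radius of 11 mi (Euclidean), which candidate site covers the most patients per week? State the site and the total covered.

Coverage radius r = 11 mi; a point is covered iff (Δx)²+(Δy)² ≤ 11² = 121.
  α (0, 15): covers {Northgate, Riverbend} → 15
  β (0, 7): covers {Northgate, Southcross, Riverbend} → 55
  γ (0, 3): covers {Northgate, Southcross, Riverbend} → 55
  δ (8, 13): covers {Northgate, Southcross, Westmoor, Midtown, Riverbend} → 575
  ε (6, 3): covers {Northgate, Southcross, Eastvale, Riverbend} → 105
Maximum coverage at δ: 575 patients per week.

δ, covering 575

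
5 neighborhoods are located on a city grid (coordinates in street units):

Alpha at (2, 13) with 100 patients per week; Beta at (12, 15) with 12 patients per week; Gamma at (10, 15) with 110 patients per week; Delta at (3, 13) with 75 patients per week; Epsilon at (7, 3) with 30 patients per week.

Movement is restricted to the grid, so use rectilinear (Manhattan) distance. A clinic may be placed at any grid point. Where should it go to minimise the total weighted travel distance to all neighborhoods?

Manhattan distance separates: Σwᵢ(|x−xᵢ|+|y−yᵢ|) = Σwᵢ|x−xᵢ| + Σwᵢ|y−yᵢ|, so x and y are optimised independently as 1-D weighted medians.
Total weight W = 327; half = 163.5.
x-coordinate, sorted with cumulative weight:
  x=2 (Alpha, w=100) cum 100
  x=3 (Delta, w=75) cum 175  ← median
  x=7 (Epsilon, w=30) cum 205
  x=10 (Gamma, w=110) cum 315
  x=12 (Beta, w=12) cum 327
⇒ x* = 3
y-coordinate, sorted with cumulative weight:
  y=3 (Epsilon, w=30) cum 30
  y=13 (Alpha, w=100) cum 130
  y=13 (Delta, w=75) cum 205  ← median
  y=15 (Beta, w=12) cum 217
  y=15 (Gamma, w=110) cum 327
⇒ y* = 13

(3, 13)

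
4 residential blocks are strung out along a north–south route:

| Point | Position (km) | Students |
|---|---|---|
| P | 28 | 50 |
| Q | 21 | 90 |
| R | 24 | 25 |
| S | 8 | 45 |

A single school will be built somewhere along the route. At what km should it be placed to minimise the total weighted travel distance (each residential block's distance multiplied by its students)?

x = 21

For a sum of weighted absolute distances on a line, the optimum is the weighted median (not the mean). Total weight W = 210; half-weight = 105.
Sort by position and accumulate weight:
  km 8 (S, w=45) → cum 45
  km 21 (Q, w=90) → cum 135  ≥ 105 → median here
  km 24 (R, w=25) → cum 160
  km 28 (P, w=50) → cum 210
Optimal location: km 21.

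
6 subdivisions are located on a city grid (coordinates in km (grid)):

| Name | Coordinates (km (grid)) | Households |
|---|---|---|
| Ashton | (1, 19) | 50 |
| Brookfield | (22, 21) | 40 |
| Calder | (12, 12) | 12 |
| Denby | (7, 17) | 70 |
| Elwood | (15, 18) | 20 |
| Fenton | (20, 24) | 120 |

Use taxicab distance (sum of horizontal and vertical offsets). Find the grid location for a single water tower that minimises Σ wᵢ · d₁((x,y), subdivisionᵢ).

(20, 21)

Manhattan distance separates: Σwᵢ(|x−xᵢ|+|y−yᵢ|) = Σwᵢ|x−xᵢ| + Σwᵢ|y−yᵢ|, so x and y are optimised independently as 1-D weighted medians.
Total weight W = 312; half = 156.
x-coordinate, sorted with cumulative weight:
  x=1 (Ashton, w=50) cum 50
  x=7 (Denby, w=70) cum 120
  x=12 (Calder, w=12) cum 132
  x=15 (Elwood, w=20) cum 152
  x=20 (Fenton, w=120) cum 272  ← median
  x=22 (Brookfield, w=40) cum 312
⇒ x* = 20
y-coordinate, sorted with cumulative weight:
  y=12 (Calder, w=12) cum 12
  y=17 (Denby, w=70) cum 82
  y=18 (Elwood, w=20) cum 102
  y=19 (Ashton, w=50) cum 152
  y=21 (Brookfield, w=40) cum 192  ← median
  y=24 (Fenton, w=120) cum 312
⇒ y* = 21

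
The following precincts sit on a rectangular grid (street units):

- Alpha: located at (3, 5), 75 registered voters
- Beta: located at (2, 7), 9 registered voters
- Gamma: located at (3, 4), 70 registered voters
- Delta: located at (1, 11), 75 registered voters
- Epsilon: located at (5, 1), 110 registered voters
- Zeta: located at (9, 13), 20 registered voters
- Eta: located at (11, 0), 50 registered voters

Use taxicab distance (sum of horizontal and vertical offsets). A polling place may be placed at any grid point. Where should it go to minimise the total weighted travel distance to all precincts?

Manhattan distance separates: Σwᵢ(|x−xᵢ|+|y−yᵢ|) = Σwᵢ|x−xᵢ| + Σwᵢ|y−yᵢ|, so x and y are optimised independently as 1-D weighted medians.
Total weight W = 409; half = 204.5.
x-coordinate, sorted with cumulative weight:
  x=1 (Delta, w=75) cum 75
  x=2 (Beta, w=9) cum 84
  x=3 (Alpha, w=75) cum 159
  x=3 (Gamma, w=70) cum 229  ← median
  x=5 (Epsilon, w=110) cum 339
  x=9 (Zeta, w=20) cum 359
  x=11 (Eta, w=50) cum 409
⇒ x* = 3
y-coordinate, sorted with cumulative weight:
  y=0 (Eta, w=50) cum 50
  y=1 (Epsilon, w=110) cum 160
  y=4 (Gamma, w=70) cum 230  ← median
  y=5 (Alpha, w=75) cum 305
  y=7 (Beta, w=9) cum 314
  y=11 (Delta, w=75) cum 389
  y=13 (Zeta, w=20) cum 409
⇒ y* = 4

(3, 4)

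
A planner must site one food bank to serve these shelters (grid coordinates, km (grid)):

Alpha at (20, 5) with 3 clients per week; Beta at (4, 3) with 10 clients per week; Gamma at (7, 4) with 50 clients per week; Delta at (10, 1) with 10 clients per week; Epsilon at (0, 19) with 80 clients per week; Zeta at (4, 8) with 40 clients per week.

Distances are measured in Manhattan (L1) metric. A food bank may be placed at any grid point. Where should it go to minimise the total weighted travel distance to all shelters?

(4, 8)

Manhattan distance separates: Σwᵢ(|x−xᵢ|+|y−yᵢ|) = Σwᵢ|x−xᵢ| + Σwᵢ|y−yᵢ|, so x and y are optimised independently as 1-D weighted medians.
Total weight W = 193; half = 96.5.
x-coordinate, sorted with cumulative weight:
  x=0 (Epsilon, w=80) cum 80
  x=4 (Beta, w=10) cum 90
  x=4 (Zeta, w=40) cum 130  ← median
  x=7 (Gamma, w=50) cum 180
  x=10 (Delta, w=10) cum 190
  x=20 (Alpha, w=3) cum 193
⇒ x* = 4
y-coordinate, sorted with cumulative weight:
  y=1 (Delta, w=10) cum 10
  y=3 (Beta, w=10) cum 20
  y=4 (Gamma, w=50) cum 70
  y=5 (Alpha, w=3) cum 73
  y=8 (Zeta, w=40) cum 113  ← median
  y=19 (Epsilon, w=80) cum 193
⇒ y* = 8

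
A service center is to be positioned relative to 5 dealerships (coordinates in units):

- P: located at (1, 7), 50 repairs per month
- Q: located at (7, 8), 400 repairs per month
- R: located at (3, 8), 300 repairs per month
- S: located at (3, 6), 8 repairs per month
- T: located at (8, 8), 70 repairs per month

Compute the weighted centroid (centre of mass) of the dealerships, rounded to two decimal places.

The minimiser of Σwᵢ‖p−pᵢ‖² is the weighted centroid p* = (Σwᵢpᵢ)/(Σwᵢ).
Σwᵢ = 828.
Σwᵢxᵢ = 50·1 + 400·7 + 300·3 + 8·3 + 70·8 = 4334.
Σwᵢyᵢ = 50·7 + 400·8 + 300·8 + 8·6 + 70·8 = 6558.
x* = 4334/828 = 5.23, y* = 6558/828 = 7.92.

(5.23, 7.92)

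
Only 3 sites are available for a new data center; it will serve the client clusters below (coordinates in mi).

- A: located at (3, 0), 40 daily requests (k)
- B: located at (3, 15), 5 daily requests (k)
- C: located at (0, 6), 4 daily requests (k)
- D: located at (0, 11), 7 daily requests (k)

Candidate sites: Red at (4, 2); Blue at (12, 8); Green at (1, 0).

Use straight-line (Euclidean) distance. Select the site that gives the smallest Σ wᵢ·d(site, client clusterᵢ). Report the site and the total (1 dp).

Total weighted distance at each candidate:
  Red (4, 2): total = 246.2
  Blue (12, 8): total = 673.9
  Green (1, 0): total = 257.3
Minimum is at Red with total 246.2 mi.

Red, total 246.2 mi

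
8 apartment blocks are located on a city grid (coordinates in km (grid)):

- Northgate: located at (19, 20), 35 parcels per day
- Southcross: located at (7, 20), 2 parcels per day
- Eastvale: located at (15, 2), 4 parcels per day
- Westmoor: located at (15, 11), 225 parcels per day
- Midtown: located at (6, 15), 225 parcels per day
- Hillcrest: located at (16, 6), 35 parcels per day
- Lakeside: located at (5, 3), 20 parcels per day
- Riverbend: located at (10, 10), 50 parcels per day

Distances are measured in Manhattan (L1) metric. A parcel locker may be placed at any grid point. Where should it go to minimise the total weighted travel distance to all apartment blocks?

Manhattan distance separates: Σwᵢ(|x−xᵢ|+|y−yᵢ|) = Σwᵢ|x−xᵢ| + Σwᵢ|y−yᵢ|, so x and y are optimised independently as 1-D weighted medians.
Total weight W = 596; half = 298.
x-coordinate, sorted with cumulative weight:
  x=5 (Lakeside, w=20) cum 20
  x=6 (Midtown, w=225) cum 245
  x=7 (Southcross, w=2) cum 247
  x=10 (Riverbend, w=50) cum 297
  x=15 (Eastvale, w=4) cum 301  ← median
  x=15 (Westmoor, w=225) cum 526
  x=16 (Hillcrest, w=35) cum 561
  x=19 (Northgate, w=35) cum 596
⇒ x* = 15
y-coordinate, sorted with cumulative weight:
  y=2 (Eastvale, w=4) cum 4
  y=3 (Lakeside, w=20) cum 24
  y=6 (Hillcrest, w=35) cum 59
  y=10 (Riverbend, w=50) cum 109
  y=11 (Westmoor, w=225) cum 334  ← median
  y=15 (Midtown, w=225) cum 559
  y=20 (Northgate, w=35) cum 594
  y=20 (Southcross, w=2) cum 596
⇒ y* = 11

(15, 11)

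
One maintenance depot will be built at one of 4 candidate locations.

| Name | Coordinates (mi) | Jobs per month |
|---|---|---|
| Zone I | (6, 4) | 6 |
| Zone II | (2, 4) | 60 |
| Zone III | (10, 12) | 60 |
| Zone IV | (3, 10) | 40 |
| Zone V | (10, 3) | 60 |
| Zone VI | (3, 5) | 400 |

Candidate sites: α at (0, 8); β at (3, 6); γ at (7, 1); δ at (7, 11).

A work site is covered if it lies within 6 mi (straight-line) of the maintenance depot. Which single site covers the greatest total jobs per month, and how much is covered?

Coverage radius r = 6 mi; a point is covered iff (Δx)²+(Δy)² ≤ 6² = 36.
  α (0, 8): covers {Zone II, Zone IV, Zone VI} → 500
  β (3, 6): covers {Zone I, Zone II, Zone IV, Zone VI} → 506
  γ (7, 1): covers {Zone I, Zone II, Zone V, Zone VI} → 526
  δ (7, 11): covers {Zone III, Zone IV} → 100
Maximum coverage at γ: 526 jobs per month.

γ, covering 526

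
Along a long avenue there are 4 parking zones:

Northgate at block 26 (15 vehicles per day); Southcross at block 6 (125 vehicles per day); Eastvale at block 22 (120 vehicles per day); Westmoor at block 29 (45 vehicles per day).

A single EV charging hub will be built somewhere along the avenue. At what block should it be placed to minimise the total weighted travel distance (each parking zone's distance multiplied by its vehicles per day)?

x = 22

For a sum of weighted absolute distances on a line, the optimum is the weighted median (not the mean). Total weight W = 305; half-weight = 152.5.
Sort by position and accumulate weight:
  block 6 (Southcross, w=125) → cum 125
  block 22 (Eastvale, w=120) → cum 245  ≥ 152.5 → median here
  block 26 (Northgate, w=15) → cum 260
  block 29 (Westmoor, w=45) → cum 305
Optimal location: block 22.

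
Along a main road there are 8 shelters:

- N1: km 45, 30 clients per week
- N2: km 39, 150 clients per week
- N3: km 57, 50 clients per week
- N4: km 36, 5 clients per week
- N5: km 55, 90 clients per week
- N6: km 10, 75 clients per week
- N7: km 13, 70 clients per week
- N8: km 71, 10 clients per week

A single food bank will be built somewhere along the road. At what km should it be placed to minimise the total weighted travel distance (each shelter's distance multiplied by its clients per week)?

For a sum of weighted absolute distances on a line, the optimum is the weighted median (not the mean). Total weight W = 480; half-weight = 240.
Sort by position and accumulate weight:
  km 10 (N6, w=75) → cum 75
  km 13 (N7, w=70) → cum 145
  km 36 (N4, w=5) → cum 150
  km 39 (N2, w=150) → cum 300  ≥ 240 → median here
  km 45 (N1, w=30) → cum 330
  km 55 (N5, w=90) → cum 420
  km 57 (N3, w=50) → cum 470
  km 71 (N8, w=10) → cum 480
Optimal location: km 39.

x = 39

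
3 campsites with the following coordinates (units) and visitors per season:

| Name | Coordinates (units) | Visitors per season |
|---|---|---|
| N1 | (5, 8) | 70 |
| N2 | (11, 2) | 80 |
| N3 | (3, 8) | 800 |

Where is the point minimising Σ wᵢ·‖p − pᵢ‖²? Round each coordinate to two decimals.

(3.82, 7.49)

The minimiser of Σwᵢ‖p−pᵢ‖² is the weighted centroid p* = (Σwᵢpᵢ)/(Σwᵢ).
Σwᵢ = 950.
Σwᵢxᵢ = 70·5 + 80·11 + 800·3 = 3630.
Σwᵢyᵢ = 70·8 + 80·2 + 800·8 = 7120.
x* = 3630/950 = 3.82, y* = 7120/950 = 7.49.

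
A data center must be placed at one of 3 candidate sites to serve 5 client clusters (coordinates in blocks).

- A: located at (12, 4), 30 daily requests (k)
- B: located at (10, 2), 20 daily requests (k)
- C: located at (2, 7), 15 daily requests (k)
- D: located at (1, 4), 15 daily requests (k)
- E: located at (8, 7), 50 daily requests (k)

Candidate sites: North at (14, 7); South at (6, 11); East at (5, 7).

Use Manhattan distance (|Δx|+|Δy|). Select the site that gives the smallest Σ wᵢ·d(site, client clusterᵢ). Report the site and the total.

East, total 800 blocks

Total weighted distance at each candidate:
  North (14, 7): total = 1050
  South (6, 11): total = 1250
  East (5, 7): total = 800
Minimum is at East with total 800 blocks.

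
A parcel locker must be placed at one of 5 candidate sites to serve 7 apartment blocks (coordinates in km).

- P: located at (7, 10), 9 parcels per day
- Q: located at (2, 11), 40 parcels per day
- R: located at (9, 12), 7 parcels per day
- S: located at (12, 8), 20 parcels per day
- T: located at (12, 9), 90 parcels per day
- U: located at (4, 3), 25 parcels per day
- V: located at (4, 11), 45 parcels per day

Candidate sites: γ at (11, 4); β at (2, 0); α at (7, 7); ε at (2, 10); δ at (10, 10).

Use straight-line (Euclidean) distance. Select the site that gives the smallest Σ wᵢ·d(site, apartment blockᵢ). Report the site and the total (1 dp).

Total weighted distance at each candidate:
  γ (11, 4): total = 1742.3
  β (2, 0): total = 2698.1
  α (7, 7): total = 1257.5
  ε (2, 10): total = 1527.0
  δ (10, 10): total = 1127.2
Minimum is at δ with total 1127.2 km.

δ, total 1127.2 km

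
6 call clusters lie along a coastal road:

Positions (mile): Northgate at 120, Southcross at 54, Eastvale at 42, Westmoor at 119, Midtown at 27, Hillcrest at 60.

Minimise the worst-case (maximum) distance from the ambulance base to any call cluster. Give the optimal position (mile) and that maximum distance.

The 1-center on a line is the midpoint of the two extreme points: leftmost at 27, rightmost at 120.
Optimal location = (27 + 120)/2 = 73.5; maximum distance = (120 − 27)/2 = 46.5.

location 73.5, max distance 46.5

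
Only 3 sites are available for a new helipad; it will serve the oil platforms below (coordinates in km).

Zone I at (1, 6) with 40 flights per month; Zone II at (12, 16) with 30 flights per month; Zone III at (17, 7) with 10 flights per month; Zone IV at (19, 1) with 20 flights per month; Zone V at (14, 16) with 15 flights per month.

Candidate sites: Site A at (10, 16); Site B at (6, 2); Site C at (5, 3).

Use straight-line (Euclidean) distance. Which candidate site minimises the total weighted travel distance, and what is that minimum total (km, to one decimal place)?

Site A, total 1122.0 km

Total weighted distance at each candidate:
  Site A (10, 16): total = 1122.0
  Site B (6, 2): total = 1336.5
  Site C (5, 3): total = 1289.4
Minimum is at Site A with total 1122.0 km.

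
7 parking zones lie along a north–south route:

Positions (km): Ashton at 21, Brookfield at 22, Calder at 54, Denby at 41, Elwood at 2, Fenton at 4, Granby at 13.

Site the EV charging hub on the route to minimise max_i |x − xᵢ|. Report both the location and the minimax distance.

The 1-center on a line is the midpoint of the two extreme points: leftmost at 2, rightmost at 54.
Optimal location = (2 + 54)/2 = 28; maximum distance = (54 − 2)/2 = 26.

location 28, max distance 26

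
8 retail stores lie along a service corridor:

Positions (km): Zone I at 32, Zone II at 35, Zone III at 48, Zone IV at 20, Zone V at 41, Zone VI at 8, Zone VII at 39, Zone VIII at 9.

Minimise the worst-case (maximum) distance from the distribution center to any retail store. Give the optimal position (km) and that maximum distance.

The 1-center on a line is the midpoint of the two extreme points: leftmost at 8, rightmost at 48.
Optimal location = (8 + 48)/2 = 28; maximum distance = (48 − 8)/2 = 20.

location 28, max distance 20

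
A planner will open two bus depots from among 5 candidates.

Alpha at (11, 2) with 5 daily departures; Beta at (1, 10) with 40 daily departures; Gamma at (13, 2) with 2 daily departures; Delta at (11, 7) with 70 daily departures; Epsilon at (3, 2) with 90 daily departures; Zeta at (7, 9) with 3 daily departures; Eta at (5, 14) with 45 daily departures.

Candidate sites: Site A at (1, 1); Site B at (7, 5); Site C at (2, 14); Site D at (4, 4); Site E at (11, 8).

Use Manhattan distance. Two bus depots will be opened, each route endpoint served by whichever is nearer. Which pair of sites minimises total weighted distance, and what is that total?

Evaluate every pair (each demand assigned to the nearer of the two):
  {Site D, Site E}: total = 1256
  {Site A, Site E}: total = 1301
  {Site C, Site D}: total = 1396
  {Site B, Site C}: total = 1450
  {Site A, Site B}: total = 1610
  {Site B, Site D}: total = 1610
  {Site C, Site E}: total = 1636
  {Site B, Site E}: total = 1693
  {Site A, Site C}: total = 1836
  {Site A, Site D}: total = 1916
Best pair: {Site D, Site E} with total 1256.

{Site D, Site E}, total 1256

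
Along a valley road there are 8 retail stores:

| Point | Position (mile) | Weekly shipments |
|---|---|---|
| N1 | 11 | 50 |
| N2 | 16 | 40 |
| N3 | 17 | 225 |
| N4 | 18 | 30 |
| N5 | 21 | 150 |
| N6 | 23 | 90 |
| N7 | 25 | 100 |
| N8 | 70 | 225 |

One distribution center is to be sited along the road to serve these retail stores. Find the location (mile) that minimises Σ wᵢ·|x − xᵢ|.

For a sum of weighted absolute distances on a line, the optimum is the weighted median (not the mean). Total weight W = 910; half-weight = 455.
Sort by position and accumulate weight:
  mile 11 (N1, w=50) → cum 50
  mile 16 (N2, w=40) → cum 90
  mile 17 (N3, w=225) → cum 315
  mile 18 (N4, w=30) → cum 345
  mile 21 (N5, w=150) → cum 495  ≥ 455 → median here
  mile 23 (N6, w=90) → cum 585
  mile 25 (N7, w=100) → cum 685
  mile 70 (N8, w=225) → cum 910
Optimal location: mile 21.

x = 21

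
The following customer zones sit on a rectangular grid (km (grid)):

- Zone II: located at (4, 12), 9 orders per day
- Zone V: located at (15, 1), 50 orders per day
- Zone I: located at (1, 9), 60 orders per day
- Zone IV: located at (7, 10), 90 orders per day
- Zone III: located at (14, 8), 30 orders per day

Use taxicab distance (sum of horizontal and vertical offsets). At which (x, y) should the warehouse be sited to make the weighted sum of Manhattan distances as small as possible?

(7, 9)

Manhattan distance separates: Σwᵢ(|x−xᵢ|+|y−yᵢ|) = Σwᵢ|x−xᵢ| + Σwᵢ|y−yᵢ|, so x and y are optimised independently as 1-D weighted medians.
Total weight W = 239; half = 119.5.
x-coordinate, sorted with cumulative weight:
  x=1 (Zone I, w=60) cum 60
  x=4 (Zone II, w=9) cum 69
  x=7 (Zone IV, w=90) cum 159  ← median
  x=14 (Zone III, w=30) cum 189
  x=15 (Zone V, w=50) cum 239
⇒ x* = 7
y-coordinate, sorted with cumulative weight:
  y=1 (Zone V, w=50) cum 50
  y=8 (Zone III, w=30) cum 80
  y=9 (Zone I, w=60) cum 140  ← median
  y=10 (Zone IV, w=90) cum 230
  y=12 (Zone II, w=9) cum 239
⇒ y* = 9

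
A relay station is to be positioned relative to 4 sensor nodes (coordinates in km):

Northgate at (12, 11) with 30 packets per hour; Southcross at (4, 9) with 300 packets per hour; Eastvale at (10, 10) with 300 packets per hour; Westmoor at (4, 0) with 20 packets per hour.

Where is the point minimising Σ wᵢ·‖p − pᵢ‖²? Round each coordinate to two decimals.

(7.14, 9.28)

The minimiser of Σwᵢ‖p−pᵢ‖² is the weighted centroid p* = (Σwᵢpᵢ)/(Σwᵢ).
Σwᵢ = 650.
Σwᵢxᵢ = 30·12 + 300·4 + 300·10 + 20·4 = 4640.
Σwᵢyᵢ = 30·11 + 300·9 + 300·10 + 20·0 = 6030.
x* = 4640/650 = 7.14, y* = 6030/650 = 9.28.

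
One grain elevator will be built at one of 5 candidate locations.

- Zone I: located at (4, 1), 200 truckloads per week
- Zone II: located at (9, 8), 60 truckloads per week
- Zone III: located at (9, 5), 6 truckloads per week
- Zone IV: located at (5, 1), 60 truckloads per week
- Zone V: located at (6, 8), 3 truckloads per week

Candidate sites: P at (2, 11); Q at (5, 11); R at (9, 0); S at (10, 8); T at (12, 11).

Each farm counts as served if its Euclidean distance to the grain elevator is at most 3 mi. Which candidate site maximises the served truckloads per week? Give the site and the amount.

Coverage radius r = 3 mi; a point is covered iff (Δx)²+(Δy)² ≤ 3² = 9.
  P (2, 11): covers {none} → 0
  Q (5, 11): covers {none} → 0
  R (9, 0): covers {none} → 0
  S (10, 8): covers {Zone II} → 60
  T (12, 11): covers {none} → 0
Maximum coverage at S: 60 truckloads per week.

S, covering 60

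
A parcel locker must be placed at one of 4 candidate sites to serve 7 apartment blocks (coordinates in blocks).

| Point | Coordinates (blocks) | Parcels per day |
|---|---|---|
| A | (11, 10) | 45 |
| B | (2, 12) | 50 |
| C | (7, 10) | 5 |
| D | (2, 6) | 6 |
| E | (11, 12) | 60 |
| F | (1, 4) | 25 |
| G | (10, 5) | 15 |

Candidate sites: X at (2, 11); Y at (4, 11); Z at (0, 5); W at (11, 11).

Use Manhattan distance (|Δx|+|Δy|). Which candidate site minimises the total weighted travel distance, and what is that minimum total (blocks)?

Total weighted distance at each candidate:
  X (2, 11): total = 1570
  Y (4, 11): total = 1482
  Z (0, 5): total = 2528
  W (11, 11): total = 1244
Minimum is at W with total 1244 blocks.

W, total 1244 blocks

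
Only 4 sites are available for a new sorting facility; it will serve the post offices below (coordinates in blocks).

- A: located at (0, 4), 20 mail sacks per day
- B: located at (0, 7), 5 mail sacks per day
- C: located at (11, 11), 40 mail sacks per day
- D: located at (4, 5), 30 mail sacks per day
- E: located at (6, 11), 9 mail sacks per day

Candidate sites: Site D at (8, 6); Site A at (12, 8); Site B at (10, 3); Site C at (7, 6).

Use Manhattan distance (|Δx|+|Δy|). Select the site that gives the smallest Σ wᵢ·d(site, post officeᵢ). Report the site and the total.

Site C, total 754 blocks

Total weighted distance at each candidate:
  Site D (8, 6): total = 778
  Site A (12, 8): total = 956
  Site B (10, 3): total = 998
  Site C (7, 6): total = 754
Minimum is at Site C with total 754 blocks.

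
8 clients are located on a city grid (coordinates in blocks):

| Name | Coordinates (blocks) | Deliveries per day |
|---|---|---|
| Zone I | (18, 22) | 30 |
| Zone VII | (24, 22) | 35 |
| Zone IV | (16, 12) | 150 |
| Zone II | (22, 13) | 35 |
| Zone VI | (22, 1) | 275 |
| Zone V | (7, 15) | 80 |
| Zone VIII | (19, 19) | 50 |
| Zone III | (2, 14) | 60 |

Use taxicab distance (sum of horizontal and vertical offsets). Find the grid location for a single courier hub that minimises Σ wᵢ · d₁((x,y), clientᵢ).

(19, 12)

Manhattan distance separates: Σwᵢ(|x−xᵢ|+|y−yᵢ|) = Σwᵢ|x−xᵢ| + Σwᵢ|y−yᵢ|, so x and y are optimised independently as 1-D weighted medians.
Total weight W = 715; half = 357.5.
x-coordinate, sorted with cumulative weight:
  x=2 (Zone III, w=60) cum 60
  x=7 (Zone V, w=80) cum 140
  x=16 (Zone IV, w=150) cum 290
  x=18 (Zone I, w=30) cum 320
  x=19 (Zone VIII, w=50) cum 370  ← median
  x=22 (Zone II, w=35) cum 405
  x=22 (Zone VI, w=275) cum 680
  x=24 (Zone VII, w=35) cum 715
⇒ x* = 19
y-coordinate, sorted with cumulative weight:
  y=1 (Zone VI, w=275) cum 275
  y=12 (Zone IV, w=150) cum 425  ← median
  y=13 (Zone II, w=35) cum 460
  y=14 (Zone III, w=60) cum 520
  y=15 (Zone V, w=80) cum 600
  y=19 (Zone VIII, w=50) cum 650
  y=22 (Zone I, w=30) cum 680
  y=22 (Zone VII, w=35) cum 715
⇒ y* = 12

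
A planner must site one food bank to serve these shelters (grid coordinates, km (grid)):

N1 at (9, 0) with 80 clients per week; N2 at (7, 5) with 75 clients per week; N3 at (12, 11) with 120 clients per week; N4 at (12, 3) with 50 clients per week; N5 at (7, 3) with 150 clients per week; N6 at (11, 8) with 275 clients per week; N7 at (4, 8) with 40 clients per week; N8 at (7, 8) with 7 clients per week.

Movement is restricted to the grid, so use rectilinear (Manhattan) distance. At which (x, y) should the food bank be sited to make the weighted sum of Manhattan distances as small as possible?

Manhattan distance separates: Σwᵢ(|x−xᵢ|+|y−yᵢ|) = Σwᵢ|x−xᵢ| + Σwᵢ|y−yᵢ|, so x and y are optimised independently as 1-D weighted medians.
Total weight W = 797; half = 398.5.
x-coordinate, sorted with cumulative weight:
  x=4 (N7, w=40) cum 40
  x=7 (N2, w=75) cum 115
  x=7 (N5, w=150) cum 265
  x=7 (N8, w=7) cum 272
  x=9 (N1, w=80) cum 352
  x=11 (N6, w=275) cum 627  ← median
  x=12 (N3, w=120) cum 747
  x=12 (N4, w=50) cum 797
⇒ x* = 11
y-coordinate, sorted with cumulative weight:
  y=0 (N1, w=80) cum 80
  y=3 (N4, w=50) cum 130
  y=3 (N5, w=150) cum 280
  y=5 (N2, w=75) cum 355
  y=8 (N6, w=275) cum 630  ← median
  y=8 (N7, w=40) cum 670
  y=8 (N8, w=7) cum 677
  y=11 (N3, w=120) cum 797
⇒ y* = 8

(11, 8)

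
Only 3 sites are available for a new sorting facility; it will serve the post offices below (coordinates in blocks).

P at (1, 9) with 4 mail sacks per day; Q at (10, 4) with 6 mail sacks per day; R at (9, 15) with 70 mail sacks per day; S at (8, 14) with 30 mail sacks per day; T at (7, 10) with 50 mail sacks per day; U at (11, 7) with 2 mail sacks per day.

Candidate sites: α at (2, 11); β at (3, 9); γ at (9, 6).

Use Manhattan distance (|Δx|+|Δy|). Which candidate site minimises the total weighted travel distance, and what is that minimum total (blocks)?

γ, total 1268 blocks

Total weighted distance at each candidate:
  α (2, 11): total = 1468
  β (3, 9): total = 1490
  γ (9, 6): total = 1268
Minimum is at γ with total 1268 blocks.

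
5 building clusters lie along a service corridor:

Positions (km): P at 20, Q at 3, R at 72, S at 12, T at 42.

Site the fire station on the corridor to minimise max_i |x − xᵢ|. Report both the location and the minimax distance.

The 1-center on a line is the midpoint of the two extreme points: leftmost at 3, rightmost at 72.
Optimal location = (3 + 72)/2 = 37.5; maximum distance = (72 − 3)/2 = 34.5.

location 37.5, max distance 34.5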